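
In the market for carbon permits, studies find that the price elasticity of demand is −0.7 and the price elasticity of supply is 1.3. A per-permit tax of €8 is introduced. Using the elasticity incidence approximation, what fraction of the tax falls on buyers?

Buyers' share ≈ 0.65.

Incidence ratio: buyers' share ≈ εs / (εs + |εd|) = 1.3 / (1.3 + 0.7) = 0.65.
Supply is the more elastic side, so buyers bear the larger share.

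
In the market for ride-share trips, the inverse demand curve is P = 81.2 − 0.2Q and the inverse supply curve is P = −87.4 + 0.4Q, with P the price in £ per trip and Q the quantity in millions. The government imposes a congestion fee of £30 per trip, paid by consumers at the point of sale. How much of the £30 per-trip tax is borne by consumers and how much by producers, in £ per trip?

Consumers bear £10 per trip; producers bear £20 per trip.

Inverting to Q(P) form: Qd = 406 − 5P; Qs = 2.5P + 218.5.
Without the tax, 406 − 5P = 2.5P + 218.5 gives 7.5P = 187.5, so P* = £25 and Q* = 281.
With the tax collected from consumers, demand (in seller-price terms) shifts: Qd = 406 − 5(P + 30).
New equilibrium: consumers pay £35, producers receive £5, Q = 231. (Wedge: Pb − Ps = 30.)
Burden on consumers: £10; on producers: £20. (They sum to £30.)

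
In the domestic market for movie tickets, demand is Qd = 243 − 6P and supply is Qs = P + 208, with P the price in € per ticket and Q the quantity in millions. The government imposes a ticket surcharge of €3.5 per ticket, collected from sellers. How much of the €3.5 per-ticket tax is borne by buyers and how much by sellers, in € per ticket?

Buyers bear €0.5 per ticket; sellers bear €3 per ticket.

Before the tax: set 243 − 6P = P + 208 → P* = €5, Q* = 213.
With the tax collected from sellers, supply shifts: Qs = (P − 3.5) + 208.
Solving gives Q = 210 with buyers paying €5.5 and sellers receiving €2 (the €3.5 wedge).
Burden on buyers: €0.5; on sellers: €3. (They sum to €3.5.)
The less price-elastic side of the market bears the larger share of a per-unit tax.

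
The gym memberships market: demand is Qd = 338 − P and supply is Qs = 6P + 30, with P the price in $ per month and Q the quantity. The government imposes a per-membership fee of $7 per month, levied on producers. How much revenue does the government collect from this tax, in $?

Tax revenue = $2016.

Before the tax: set 338 − P = 6P + 30 → P* = $44, Q* = 294.
With the tax collected from producers, supply shifts: Qs = 6(P − 7) + 30.
Solving gives Q = 288 with buyers paying $50 and producers receiving $43 (the $7 wedge).
Revenue = t · Q = 7 · 288 = $2016.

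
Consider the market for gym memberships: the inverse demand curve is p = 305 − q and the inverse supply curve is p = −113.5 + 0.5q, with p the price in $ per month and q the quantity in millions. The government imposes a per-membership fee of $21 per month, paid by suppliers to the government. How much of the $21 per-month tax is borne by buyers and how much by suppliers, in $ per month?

Buyers bear $14 per month; suppliers bear $7 per month.

Inverting to q(p) form: qd = 305 − p; qs = 2p + 227.
Without the tax, 305 − p = 2p + 227 gives 3p = 78, so p* = $26 and q* = 279.
With the tax collected from suppliers, supply shifts: qs = 2(p − 21) + 227.
Solving gives q = 265 with buyers paying $40 and suppliers receiving $19 (the $21 wedge).
Burden on buyers: $14; on suppliers: $7. (They sum to $21.)
The less price-elastic side of the market bears the larger share of a per-unit tax.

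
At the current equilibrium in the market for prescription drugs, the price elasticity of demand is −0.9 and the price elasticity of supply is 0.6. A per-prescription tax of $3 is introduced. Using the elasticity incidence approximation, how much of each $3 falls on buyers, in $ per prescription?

Incidence ratio: buyers' share ≈ εs / (εs + |εd|) = 0.6 / (0.6 + 0.9) = 0.4.
So buyers bear ≈ 0.4 × $3 = $1.2; producers bear $1.8.

Buyers bear ≈ $1.2 per prescription.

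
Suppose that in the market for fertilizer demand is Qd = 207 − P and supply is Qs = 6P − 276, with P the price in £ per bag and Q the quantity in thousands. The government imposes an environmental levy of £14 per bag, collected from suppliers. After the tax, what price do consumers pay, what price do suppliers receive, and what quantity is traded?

Before the tax: set 207 − P = 6P − 276 → P* = £69, Q* = 138.
With the tax collected from suppliers, supply shifts: Qs = 6(P − 14) − 276.
New equilibrium: consumers pay £81, suppliers receive £67, Q = 126. (Wedge: Pb − Ps = 14.)

Consumers pay £81; suppliers receive £67; quantity = 126.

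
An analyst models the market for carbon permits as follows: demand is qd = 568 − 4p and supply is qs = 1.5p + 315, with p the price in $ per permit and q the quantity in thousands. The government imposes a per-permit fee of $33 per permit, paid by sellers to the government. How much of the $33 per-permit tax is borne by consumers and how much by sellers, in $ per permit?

Without the tax, 568 − 4p = 1.5p + 315 gives 5.5p = 253, so p* = $46 and q* = 384.
With the tax collected from sellers, supply shifts: qs = 1.5(p − 33) + 315.
Solving gives q = 348 with consumers paying $55 and sellers receiving $22 (the $33 wedge).
Burden on consumers: $9; on sellers: $24. (They sum to $33.)

Consumers bear $9 per permit; sellers bear $24 per permit.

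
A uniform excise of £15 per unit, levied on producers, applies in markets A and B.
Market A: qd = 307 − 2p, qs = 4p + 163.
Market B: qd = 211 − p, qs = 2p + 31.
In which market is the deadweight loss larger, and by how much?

Market A: pre-tax p* = £24, q* = 259; post-tax q = 239; deadweight loss = £150.
Market B: pre-tax p* = £60, q* = 151; post-tax q = 141; deadweight loss = £75.
Difference: £150 vs £75 → market A is larger by £75.

Market A, by £75.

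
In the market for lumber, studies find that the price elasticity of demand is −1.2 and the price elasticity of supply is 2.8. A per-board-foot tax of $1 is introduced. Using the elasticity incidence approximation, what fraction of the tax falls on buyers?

Buyers' share ≈ 0.7.

Incidence ratio: buyers' share ≈ εs / (εs + |εd|) = 2.8 / (2.8 + 1.2) = 0.7.
Supply is the more elastic side, so buyers bear the larger share.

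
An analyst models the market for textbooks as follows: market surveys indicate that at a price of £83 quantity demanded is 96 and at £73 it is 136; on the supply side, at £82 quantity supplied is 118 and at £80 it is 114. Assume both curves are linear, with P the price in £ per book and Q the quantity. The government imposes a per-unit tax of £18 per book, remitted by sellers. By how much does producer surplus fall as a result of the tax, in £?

Demand slope: (136 − 96)/(73 − 83) = -4, so Qd = 428 − 4P.
Supply slope: (114 − 118)/(80 − 82) = 2, so Qs = 2P − 46.
Before the tax: set 428 − 4P = 2P − 46 → P* = £79, Q* = 112.
With the tax collected from sellers, supply shifts: Qs = 2(P − 18) − 46.
New equilibrium: consumers pay £85, sellers receive £67, Q = 88. (Wedge: Pb − Ps = 18.)
ΔPS is the trapezoid between Q = 88 and Q = 112 of height £12: ½ · (112 + 88) · 12 = £1200.

Producer surplus falls by £1200.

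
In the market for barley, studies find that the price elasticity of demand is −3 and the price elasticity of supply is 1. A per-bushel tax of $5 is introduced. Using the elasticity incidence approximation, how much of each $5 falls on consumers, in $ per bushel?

Incidence ratio: consumers' share ≈ εs / (εs + |εd|) = 1 / (1 + 3) = 0.25.
So consumers bear ≈ 0.25 × $5 = $1.25; suppliers bear $3.75.

Consumers bear ≈ $1.25 per bushel.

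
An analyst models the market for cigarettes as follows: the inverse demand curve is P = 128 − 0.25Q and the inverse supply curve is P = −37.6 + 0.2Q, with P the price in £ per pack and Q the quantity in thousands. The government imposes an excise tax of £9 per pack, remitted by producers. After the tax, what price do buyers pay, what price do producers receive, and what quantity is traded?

Rewrite in direct form: Qd = 512 − 4P and Qs = 5P + 188.
Before the tax: set 512 − 4P = 5P + 188 → P* = £36, Q* = 368.
With the tax collected from producers, supply shifts: Qs = 5(P − 9) + 188.
New equilibrium: buyers pay £41, producers receive £32, Q = 348. (Wedge: Pb − Ps = 9.)
The less price-elastic side of the market bears the larger share of a per-unit tax.

Buyers pay £41; producers receive £32; quantity = 348.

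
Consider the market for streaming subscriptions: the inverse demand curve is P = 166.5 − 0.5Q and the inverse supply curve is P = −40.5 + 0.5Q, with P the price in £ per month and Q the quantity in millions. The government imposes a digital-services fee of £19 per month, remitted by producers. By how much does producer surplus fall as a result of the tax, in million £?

Inverting to Q(P) form: Qd = 333 − 2P; Qs = 2P + 81.
Before the tax: set 333 − 2P = 2P + 81 → P* = £63, Q* = 207.
With the tax collected from producers, supply shifts: Qs = 2(P − 19) + 81.
Solving gives Q = 188 with buyers paying £72.5 and producers receiving £53.5 (the £19 wedge).
ΔPS is the trapezoid between Q = 188 and Q = 207 of height £9.5: ½ · (207 + 188) · 9.5 = £1876.25.

Producer surplus falls by £1876.25 million.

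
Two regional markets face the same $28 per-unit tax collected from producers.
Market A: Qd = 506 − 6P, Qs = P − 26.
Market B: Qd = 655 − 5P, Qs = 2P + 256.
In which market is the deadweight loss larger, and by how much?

Market A: pre-tax P* = $76, Q* = 50; post-tax Q = 26; deadweight loss = $336.
Market B: pre-tax P* = $57, Q* = 370; post-tax Q = 330; deadweight loss = $560.
Difference: $336 vs $560 → market B is larger by $224.

Market B, by $224.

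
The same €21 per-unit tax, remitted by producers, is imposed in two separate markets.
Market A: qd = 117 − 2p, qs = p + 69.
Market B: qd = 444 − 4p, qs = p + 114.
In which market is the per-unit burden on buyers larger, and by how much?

Market A: pre-tax p* = €16, q* = 85; post-tax q = 71; per-unit burden on buyers = €7.
Market B: pre-tax p* = €66, q* = 180; post-tax q = 163.2; per-unit burden on buyers = €4.2.
Difference: €7 vs €4.2 → market A is larger by €2.8.

Market A, by €2.8.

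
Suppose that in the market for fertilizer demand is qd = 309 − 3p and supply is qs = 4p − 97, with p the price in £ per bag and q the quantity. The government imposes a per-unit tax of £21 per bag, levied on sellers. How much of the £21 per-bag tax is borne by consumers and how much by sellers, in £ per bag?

Before the tax: set 309 − 3p = 4p − 97 → p* = £58, q* = 135.
With the tax collected from sellers, supply shifts: qs = 4(p − 21) − 97.
Solving gives q = 99 with consumers paying £70 and sellers receiving £49 (the £21 wedge).
Burden on consumers: £12; on sellers: £9. (They sum to £21.)

Consumers bear £12 per bag; sellers bear £9 per bag.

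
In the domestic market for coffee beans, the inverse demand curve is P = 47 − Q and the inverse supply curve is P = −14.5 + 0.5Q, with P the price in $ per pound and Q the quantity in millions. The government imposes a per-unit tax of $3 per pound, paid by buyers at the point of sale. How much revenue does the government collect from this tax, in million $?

Rewrite in direct form: Qd = 47 − P and Qs = 2P + 29.
Without the tax, 47 − P = 2P + 29 gives 3P = 18, so P* = $6 and Q* = 41.
With the tax collected from buyers, demand (in seller-price terms) shifts: Qd = 47 − (P + 3).
Solving gives Q = 39 with buyers paying $8 and suppliers receiving $5 (the $3 wedge).
Revenue = t · Q = 3 · 39 = $117.

Tax revenue = $117 million.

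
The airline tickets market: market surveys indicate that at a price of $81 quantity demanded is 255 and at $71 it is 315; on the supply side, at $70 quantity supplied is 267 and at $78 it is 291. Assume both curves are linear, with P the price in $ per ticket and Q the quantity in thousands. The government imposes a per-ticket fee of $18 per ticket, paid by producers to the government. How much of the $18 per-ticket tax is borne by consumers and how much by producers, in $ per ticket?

Consumers bear $6 per ticket; producers bear $12 per ticket.

Demand slope: (315 − 255)/(71 − 81) = -6, so Qd = 741 − 6P.
Supply slope: (291 − 267)/(78 − 70) = 3, so Qs = 3P + 57.
Before the tax: set 741 − 6P = 3P + 57 → P* = $76, Q* = 285.
With the tax collected from producers, supply shifts: Qs = 3(P − 18) + 57.
New equilibrium: consumers pay $82, producers receive $64, Q = 249. (Wedge: Pb − Ps = 18.)
Burden on consumers: $6; on producers: $12. (They sum to $18.)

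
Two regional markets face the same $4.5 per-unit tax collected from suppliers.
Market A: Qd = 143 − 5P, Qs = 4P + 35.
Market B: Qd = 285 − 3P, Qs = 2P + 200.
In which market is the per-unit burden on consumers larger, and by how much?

Market A: pre-tax P* = $12, Q* = 83; post-tax Q = 73; per-unit burden on consumers = $2.
Market B: pre-tax P* = $17, Q* = 234; post-tax Q = 228.6; per-unit burden on consumers = $1.8.
Difference: $2 vs $1.8 → market A is larger by $0.2.

Market A, by $0.2.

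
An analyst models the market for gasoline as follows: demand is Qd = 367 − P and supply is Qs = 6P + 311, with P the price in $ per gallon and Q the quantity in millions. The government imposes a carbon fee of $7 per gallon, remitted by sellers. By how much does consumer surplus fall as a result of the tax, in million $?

Without the tax, 367 − P = 6P + 311 gives 7P = 56, so P* = $8 and Q* = 359.
With the tax collected from sellers, supply shifts: Qs = 6(P − 7) + 311.
New equilibrium: buyers pay $14, sellers receive $7, Q = 353. (Wedge: Pb − Ps = 7.)
ΔCS is the trapezoid between Q = 353 and Q = 359 of height $6: ½ · (359 + 353) · 6 = $2136.

Consumer surplus falls by $2136 million.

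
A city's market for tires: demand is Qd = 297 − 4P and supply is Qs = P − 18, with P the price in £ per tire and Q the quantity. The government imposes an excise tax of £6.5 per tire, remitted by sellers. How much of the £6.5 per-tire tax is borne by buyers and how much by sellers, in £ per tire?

Buyers bear £1.3 per tire; sellers bear £5.2 per tire.

Without the tax, 297 − 4P = P − 18 gives 5P = 315, so P* = £63 and Q* = 45.
With the tax collected from sellers, supply shifts: Qs = (P − 6.5) − 18.
Solving gives Q = 39.8 with buyers paying £64.3 and sellers receiving £57.8 (the £6.5 wedge).
Burden on buyers: £1.3; on sellers: £5.2. (They sum to £6.5.)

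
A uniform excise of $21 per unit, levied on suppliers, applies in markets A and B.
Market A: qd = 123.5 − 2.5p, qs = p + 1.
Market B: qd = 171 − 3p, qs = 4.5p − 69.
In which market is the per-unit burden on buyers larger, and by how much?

Market B, by $6.6.

Market A: pre-tax p* = $35, q* = 36; post-tax q = 21; per-unit burden on buyers = $6.
Market B: pre-tax p* = $32, q* = 75; post-tax q = 37.2; per-unit burden on buyers = $12.6.
Difference: $6 vs $12.6 → market B is larger by $6.6.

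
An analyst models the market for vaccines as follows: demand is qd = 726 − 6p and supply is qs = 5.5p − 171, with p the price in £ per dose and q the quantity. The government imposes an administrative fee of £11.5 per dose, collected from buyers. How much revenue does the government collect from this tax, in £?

Tax revenue = £2587.5.

Before the tax: set 726 − 6p = 5.5p − 171 → p* = £78, q* = 258.
With the tax collected from buyers, demand (in seller-price terms) shifts: qd = 726 − 6(p + 11.5).
New equilibrium: buyers pay £83.5, producers receive £72, q = 225. (Wedge: pb − ps = 11.5.)
Revenue = t · Q = 11.5 · 225 = £2587.5.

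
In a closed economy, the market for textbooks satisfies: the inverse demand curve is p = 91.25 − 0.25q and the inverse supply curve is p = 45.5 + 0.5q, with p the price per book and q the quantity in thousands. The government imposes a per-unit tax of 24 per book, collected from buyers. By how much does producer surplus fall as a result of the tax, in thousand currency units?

Producer surplus falls by 720 thousand.

Inverting to q(p) form: qd = 365 − 4p; qs = 2p − 91.
Without the tax, 365 − 4p = 2p − 91 gives 6p = 456, so p* = 76 and q* = 61.
With the tax collected from buyers, demand (in seller-price terms) shifts: qd = 365 − 4(p + 24).
New equilibrium: buyers pay 84, sellers receive 60, q = 29. (Wedge: pb − ps = 24.)
ΔPS is the trapezoid between Q = 29 and Q = 61 of height 16: ½ · (61 + 29) · 16 = 720.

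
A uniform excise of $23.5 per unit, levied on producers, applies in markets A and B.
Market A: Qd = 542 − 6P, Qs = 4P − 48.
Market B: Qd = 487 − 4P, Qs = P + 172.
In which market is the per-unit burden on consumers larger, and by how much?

Market A, by $4.7.

Market A: pre-tax P* = $59, Q* = 188; post-tax Q = 131.6; per-unit burden on consumers = $9.4.
Market B: pre-tax P* = $63, Q* = 235; post-tax Q = 216.2; per-unit burden on consumers = $4.7.
Difference: $9.4 vs $4.7 → market A is larger by $4.7.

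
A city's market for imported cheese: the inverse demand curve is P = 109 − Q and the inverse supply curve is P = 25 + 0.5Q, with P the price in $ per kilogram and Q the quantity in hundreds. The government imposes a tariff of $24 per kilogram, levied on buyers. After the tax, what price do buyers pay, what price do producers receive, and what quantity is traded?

Inverting to Q(P) form: Qd = 109 − P; Qs = 2P − 50.
Without the tax, 109 − P = 2P − 50 gives 3P = 159, so P* = $53 and Q* = 56.
With the tax collected from buyers, demand (in seller-price terms) shifts: Qd = 109 − (P + 24).
New equilibrium: buyers pay $69, producers receive $45, Q = 40. (Wedge: Pb − Ps = 24.)
The less price-elastic side of the market bears the larger share of a per-unit tax.

Buyers pay $69; producers receive $45; quantity = 40.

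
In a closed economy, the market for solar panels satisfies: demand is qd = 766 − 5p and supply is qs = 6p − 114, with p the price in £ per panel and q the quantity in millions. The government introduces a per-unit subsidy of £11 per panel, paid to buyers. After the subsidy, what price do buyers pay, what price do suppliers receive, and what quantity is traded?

Buyers pay £74; suppliers receive £85; quantity = 396.

Without the subsidy, 766 − 5p = 6p − 114 gives 11p = 880, so p* = £80 and q* = 366.
With a per-unit subsidy paid to buyers, each effectively pays p − 11, so demand becomes qd = 766 − 5(p − 11).
Solving gives q = 396 with buyers paying £74 and suppliers receiving £85 (the £11 wedge).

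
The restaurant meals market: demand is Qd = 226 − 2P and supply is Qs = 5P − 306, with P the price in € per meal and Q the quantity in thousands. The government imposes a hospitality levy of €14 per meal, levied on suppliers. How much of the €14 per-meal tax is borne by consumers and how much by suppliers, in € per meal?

Before the tax: set 226 − 2P = 5P − 306 → P* = €76, Q* = 74.
With the tax collected from suppliers, supply shifts: Qs = 5(P − 14) − 306.
New equilibrium: consumers pay €86, suppliers receive €72, Q = 54. (Wedge: Pb − Ps = 14.)
Burden on consumers: €10; on suppliers: €4. (They sum to €14.)
The less price-elastic side of the market bears the larger share of a per-unit tax.

Consumers bear €10 per meal; suppliers bear €4 per meal.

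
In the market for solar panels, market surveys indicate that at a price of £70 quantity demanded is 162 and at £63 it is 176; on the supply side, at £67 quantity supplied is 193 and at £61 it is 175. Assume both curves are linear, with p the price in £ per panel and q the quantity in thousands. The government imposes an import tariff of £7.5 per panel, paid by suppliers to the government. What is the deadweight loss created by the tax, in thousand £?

Demand slope: (176 − 162)/(63 − 70) = -2, so qd = 302 − 2p.
Supply slope: (175 − 193)/(61 − 67) = 3, so qs = 3p − 8.
Without the tax, 302 − 2p = 3p − 8 gives 5p = 310, so p* = £62 and q* = 178.
With the tax collected from suppliers, supply shifts: qs = 3(p − 7.5) − 8.
New equilibrium: buyers pay £66.5, suppliers receive £59, q = 169. (Wedge: pb − ps = 7.5.)
Quantity falls by |ΔQ| = |178 − 169| = 9.
DWL = ½ · t · |ΔQ| = ½ · 7.5 · 9 = £33.75.

Deadweight loss = £33.75 thousand.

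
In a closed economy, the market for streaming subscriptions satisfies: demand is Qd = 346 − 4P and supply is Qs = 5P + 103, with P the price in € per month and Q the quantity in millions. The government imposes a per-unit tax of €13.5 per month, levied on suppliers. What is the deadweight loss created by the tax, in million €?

Deadweight loss = €202.5 million.

Before the tax: set 346 − 4P = 5P + 103 → P* = €27, Q* = 238.
With the tax collected from suppliers, supply shifts: Qs = 5(P − 13.5) + 103.
Solving gives Q = 208 with buyers paying €34.5 and suppliers receiving €21 (the €13.5 wedge).
Quantity falls by |ΔQ| = |238 − 208| = 30.
DWL = ½ · t · |ΔQ| = ½ · 13.5 · 30 = €202.5.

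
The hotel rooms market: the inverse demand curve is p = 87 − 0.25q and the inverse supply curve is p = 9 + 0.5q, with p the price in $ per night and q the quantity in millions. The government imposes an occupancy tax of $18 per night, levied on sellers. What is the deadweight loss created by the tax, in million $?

Rewrite in direct form: qd = 348 − 4p and qs = 2p − 18.
Without the tax, 348 − 4p = 2p − 18 gives 6p = 366, so p* = $61 and q* = 104.
With the tax collected from sellers, supply shifts: qs = 2(p − 18) − 18.
Solving gives q = 80 with consumers paying $67 and sellers receiving $49 (the $18 wedge).
Quantity falls by |ΔQ| = |104 − 80| = 24.
DWL = ½ · t · |ΔQ| = ½ · 18 · 24 = $216.

Deadweight loss = $216 million.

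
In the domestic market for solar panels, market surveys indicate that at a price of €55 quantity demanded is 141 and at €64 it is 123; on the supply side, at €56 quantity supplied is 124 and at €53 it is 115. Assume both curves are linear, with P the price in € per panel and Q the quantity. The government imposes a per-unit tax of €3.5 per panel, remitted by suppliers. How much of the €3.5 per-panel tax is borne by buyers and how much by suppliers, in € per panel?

Demand slope: (123 − 141)/(64 − 55) = -2, so Qd = 251 − 2P.
Supply slope: (115 − 124)/(53 − 56) = 3, so Qs = 3P − 44.
Before the tax: set 251 − 2P = 3P − 44 → P* = €59, Q* = 133.
With the tax collected from suppliers, supply shifts: Qs = 3(P − 3.5) − 44.
New equilibrium: buyers pay €61.1, suppliers receive €57.6, Q = 128.8. (Wedge: Pb − Ps = 3.5.)
Burden on buyers: €2.1; on suppliers: €1.4. (They sum to €3.5.)

Buyers bear €2.1 per panel; suppliers bear €1.4 per panel.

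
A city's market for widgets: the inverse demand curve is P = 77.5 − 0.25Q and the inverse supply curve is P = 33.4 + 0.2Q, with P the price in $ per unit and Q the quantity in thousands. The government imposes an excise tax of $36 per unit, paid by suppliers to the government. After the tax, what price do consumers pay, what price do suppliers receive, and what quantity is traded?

Inverting to Q(P) form: Qd = 310 − 4P; Qs = 5P − 167.
Before the tax: set 310 − 4P = 5P − 167 → P* = $53, Q* = 98.
With the tax collected from suppliers, supply shifts: Qs = 5(P − 36) − 167.
New equilibrium: consumers pay $73, suppliers receive $37, Q = 18. (Wedge: Pb − Ps = 36.)
The less price-elastic side of the market bears the larger share of a per-unit tax.

Consumers pay $73; suppliers receive $37; quantity = 18.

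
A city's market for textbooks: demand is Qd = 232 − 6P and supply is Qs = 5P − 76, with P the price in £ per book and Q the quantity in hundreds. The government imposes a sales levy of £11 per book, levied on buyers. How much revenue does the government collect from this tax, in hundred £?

Before the tax: set 232 − 6P = 5P − 76 → P* = £28, Q* = 64.
With the tax collected from buyers, demand (in seller-price terms) shifts: Qd = 232 − 6(P + 11).
New equilibrium: buyers pay £33, producers receive £22, Q = 34. (Wedge: Pb − Ps = 11.)
Revenue = t · Q = 11 · 34 = £374.

Tax revenue = £374 hundred.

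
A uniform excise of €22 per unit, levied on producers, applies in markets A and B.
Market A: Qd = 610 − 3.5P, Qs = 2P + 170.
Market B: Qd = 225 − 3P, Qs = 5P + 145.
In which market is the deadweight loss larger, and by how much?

Market A: pre-tax P* = €80, Q* = 330; post-tax Q = 302; deadweight loss = €308.
Market B: pre-tax P* = €10, Q* = 195; post-tax Q = 153.75; deadweight loss = €453.75.
Difference: €308 vs €453.75 → market B is larger by €145.75.

Market B, by €145.75.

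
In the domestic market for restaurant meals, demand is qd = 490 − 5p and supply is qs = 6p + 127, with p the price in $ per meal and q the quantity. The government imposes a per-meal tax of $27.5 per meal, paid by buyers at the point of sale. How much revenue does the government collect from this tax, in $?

Without the tax, 490 − 5p = 6p + 127 gives 11p = 363, so p* = $33 and q* = 325.
With the tax collected from buyers, demand (in seller-price terms) shifts: qd = 490 − 5(p + 27.5).
Solving gives q = 250 with buyers paying $48 and producers receiving $20.5 (the $27.5 wedge).
Revenue = t · Q = 27.5 · 250 = $6875.

Tax revenue = $6875.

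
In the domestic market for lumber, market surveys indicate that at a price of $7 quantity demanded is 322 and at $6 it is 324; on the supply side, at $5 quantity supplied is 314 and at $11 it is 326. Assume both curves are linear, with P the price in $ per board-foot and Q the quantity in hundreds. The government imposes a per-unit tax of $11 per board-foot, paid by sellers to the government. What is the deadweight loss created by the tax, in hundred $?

Demand slope: (324 − 322)/(6 − 7) = -2, so Qd = 336 − 2P.
Supply slope: (326 − 314)/(11 − 5) = 2, so Qs = 2P + 304.
Without the tax, 336 − 2P = 2P + 304 gives 4P = 32, so P* = $8 and Q* = 320.
With the tax collected from sellers, supply shifts: Qs = 2(P − 11) + 304.
New equilibrium: consumers pay $13.5, sellers receive $2.5, Q = 309. (Wedge: Pb − Ps = 11.)
Quantity falls by |ΔQ| = |320 − 309| = 11.
DWL = ½ · t · |ΔQ| = ½ · 11 · 11 = $60.5.

Deadweight loss = $60.5 hundred.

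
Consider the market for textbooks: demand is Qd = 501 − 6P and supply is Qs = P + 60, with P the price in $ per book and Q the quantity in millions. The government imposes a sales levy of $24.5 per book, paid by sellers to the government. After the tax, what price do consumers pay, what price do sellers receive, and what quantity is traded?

Consumers pay $66.5; sellers receive $42; quantity = 102.

Without the tax, 501 − 6P = P + 60 gives 7P = 441, so P* = $63 and Q* = 123.
With the tax collected from sellers, supply shifts: Qs = (P − 24.5) + 60.
New equilibrium: consumers pay $66.5, sellers receive $42, Q = 102. (Wedge: Pb − Ps = 24.5.)
The less price-elastic side of the market bears the larger share of a per-unit tax.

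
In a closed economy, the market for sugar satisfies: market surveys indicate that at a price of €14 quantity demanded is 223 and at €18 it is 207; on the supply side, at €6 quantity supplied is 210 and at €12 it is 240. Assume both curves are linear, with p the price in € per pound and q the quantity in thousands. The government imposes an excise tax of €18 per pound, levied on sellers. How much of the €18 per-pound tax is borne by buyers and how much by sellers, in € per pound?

Demand slope: (207 − 223)/(18 − 14) = -4, so qd = 279 − 4p.
Supply slope: (240 − 210)/(12 − 6) = 5, so qs = 5p + 180.
Without the tax, 279 − 4p = 5p + 180 gives 9p = 99, so p* = €11 and q* = 235.
With the tax collected from sellers, supply shifts: qs = 5(p − 18) + 180.
Solving gives q = 195 with buyers paying €21 and sellers receiving €3 (the €18 wedge).
Burden on buyers: €10; on sellers: €8. (They sum to €18.)

Buyers bear €10 per pound; sellers bear €8 per pound.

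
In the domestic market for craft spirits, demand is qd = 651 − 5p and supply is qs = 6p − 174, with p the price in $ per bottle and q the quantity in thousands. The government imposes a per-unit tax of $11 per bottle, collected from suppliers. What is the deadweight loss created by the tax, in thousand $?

Deadweight loss = $165 thousand.

Without the tax, 651 − 5p = 6p − 174 gives 11p = 825, so p* = $75 and q* = 276.
With the tax collected from suppliers, supply shifts: qs = 6(p − 11) − 174.
New equilibrium: buyers pay $81, suppliers receive $70, q = 246. (Wedge: pb − ps = 11.)
Quantity falls by |ΔQ| = |276 − 246| = 30.
DWL = ½ · t · |ΔQ| = ½ · 11 · 30 = $165.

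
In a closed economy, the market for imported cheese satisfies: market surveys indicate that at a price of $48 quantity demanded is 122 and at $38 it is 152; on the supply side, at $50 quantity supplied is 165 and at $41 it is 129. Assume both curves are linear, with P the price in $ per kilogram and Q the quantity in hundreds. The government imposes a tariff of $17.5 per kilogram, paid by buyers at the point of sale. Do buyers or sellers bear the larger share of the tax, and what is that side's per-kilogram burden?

Buyers bear the larger share: $10 per kilogram.

Demand slope: (152 − 122)/(38 − 48) = -3, so Qd = 266 − 3P.
Supply slope: (129 − 165)/(41 − 50) = 4, so Qs = 4P − 35.
Without the tax, 266 − 3P = 4P − 35 gives 7P = 301, so P* = $43 and Q* = 137.
With the tax collected from buyers, demand (in seller-price terms) shifts: Qd = 266 − 3(P + 17.5).
New equilibrium: buyers pay $53, sellers receive $35.5, Q = 107. (Wedge: Pb − Ps = 17.5.)
Per-kilogram burden: buyers $10, sellers $7.5.
Buyers take the larger share because demand is less price-elastic here (demand slope 3 vs supply slope 4).
The less price-elastic side of the market bears the larger share of a per-unit tax.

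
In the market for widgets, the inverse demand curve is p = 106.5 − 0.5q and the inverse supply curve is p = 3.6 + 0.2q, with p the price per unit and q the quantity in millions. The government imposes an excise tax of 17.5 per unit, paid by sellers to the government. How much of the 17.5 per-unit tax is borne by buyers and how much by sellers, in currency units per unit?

Inverting to q(p) form: qd = 213 − 2p; qs = 5p − 18.
Before the tax: set 213 − 2p = 5p − 18 → p* = 33, q* = 147.
With the tax collected from sellers, supply shifts: qs = 5(p − 17.5) − 18.
Solving gives q = 122 with buyers paying 45.5 and sellers receiving 28 (the 17.5 wedge).
Burden on buyers: 12.5; on sellers: 5. (They sum to 17.5.)
The less price-elastic side of the market bears the larger share of a per-unit tax.

Buyers bear 12.5 per unit; sellers bear 5 per unit.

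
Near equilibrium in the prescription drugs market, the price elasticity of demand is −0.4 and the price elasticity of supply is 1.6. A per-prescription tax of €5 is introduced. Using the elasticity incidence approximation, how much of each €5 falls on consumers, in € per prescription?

Incidence ratio: consumers' share ≈ εs / (εs + |εd|) = 1.6 / (1.6 + 0.4) = 0.8.
So consumers bear ≈ 0.8 × €5 = €4; producers bear €1.

Consumers bear ≈ €4 per prescription.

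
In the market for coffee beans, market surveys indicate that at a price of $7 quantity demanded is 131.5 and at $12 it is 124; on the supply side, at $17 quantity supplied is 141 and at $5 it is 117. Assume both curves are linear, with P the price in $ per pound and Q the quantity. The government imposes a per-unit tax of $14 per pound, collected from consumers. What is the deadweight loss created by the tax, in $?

Deadweight loss = $84.

Demand slope: (124 − 131.5)/(12 − 7) = -1.5, so Qd = 142 − 1.5P.
Supply slope: (117 − 141)/(5 − 17) = 2, so Qs = 2P + 107.
Before the tax: set 142 − 1.5P = 2P + 107 → P* = $10, Q* = 127.
With the tax collected from consumers, demand (in seller-price terms) shifts: Qd = 142 − 1.5(P + 14).
Solving gives Q = 115 with consumers paying $18 and sellers receiving $4 (the $14 wedge).
Quantity falls by |ΔQ| = |127 − 115| = 12.
DWL = ½ · t · |ΔQ| = ½ · 14 · 12 = $84.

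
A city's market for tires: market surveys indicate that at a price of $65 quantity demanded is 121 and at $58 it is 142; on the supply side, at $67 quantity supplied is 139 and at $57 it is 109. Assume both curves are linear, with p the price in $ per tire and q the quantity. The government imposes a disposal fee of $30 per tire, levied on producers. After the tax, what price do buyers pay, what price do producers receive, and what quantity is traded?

Demand slope: (142 − 121)/(58 − 65) = -3, so qd = 316 − 3p.
Supply slope: (109 − 139)/(57 − 67) = 3, so qs = 3p − 62.
Without the tax, 316 − 3p = 3p − 62 gives 6p = 378, so p* = $63 and q* = 127.
With the tax collected from producers, supply shifts: qs = 3(p − 30) − 62.
New equilibrium: buyers pay $78, producers receive $48, q = 82. (Wedge: pb − ps = 30.)
The less price-elastic side of the market bears the larger share of a per-unit tax.

Buyers pay $78; producers receive $48; quantity = 82.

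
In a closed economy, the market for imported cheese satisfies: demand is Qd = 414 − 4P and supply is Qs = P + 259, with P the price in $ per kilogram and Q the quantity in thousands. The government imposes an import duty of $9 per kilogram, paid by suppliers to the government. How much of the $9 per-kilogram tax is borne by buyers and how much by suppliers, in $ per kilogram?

Buyers bear $1.8 per kilogram; suppliers bear $7.2 per kilogram.

Before the tax: set 414 − 4P = P + 259 → P* = $31, Q* = 290.
With the tax collected from suppliers, supply shifts: Qs = (P − 9) + 259.
Solving gives Q = 282.8 with buyers paying $32.8 and suppliers receiving $23.8 (the $9 wedge).
Burden on buyers: $1.8; on suppliers: $7.2. (They sum to $9.)
The less price-elastic side of the market bears the larger share of a per-unit tax.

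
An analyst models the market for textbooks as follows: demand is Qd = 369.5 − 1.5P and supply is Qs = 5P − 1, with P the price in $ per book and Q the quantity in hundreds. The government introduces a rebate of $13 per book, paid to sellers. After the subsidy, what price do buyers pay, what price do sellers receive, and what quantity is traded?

Buyers pay $47; sellers receive $60; quantity = 299.

Before the subsidy: set 369.5 − 1.5P = 5P − 1 → P* = $57, Q* = 284.
With a per-unit subsidy paid to sellers, each receives P + 13 per unit sold, so supply becomes Qs = 5(P + 13) − 1.
Solving gives Q = 299 with buyers paying $47 and sellers receiving $60 (the $13 wedge).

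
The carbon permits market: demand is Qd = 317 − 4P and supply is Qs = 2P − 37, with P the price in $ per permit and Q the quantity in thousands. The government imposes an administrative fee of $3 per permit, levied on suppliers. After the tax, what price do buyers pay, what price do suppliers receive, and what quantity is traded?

Buyers pay $60; suppliers receive $57; quantity = 77.

Without the tax, 317 − 4P = 2P − 37 gives 6P = 354, so P* = $59 and Q* = 81.
With the tax collected from suppliers, supply shifts: Qs = 2(P − 3) − 37.
New equilibrium: buyers pay $60, suppliers receive $57, Q = 77. (Wedge: Pb − Ps = 3.)
The less price-elastic side of the market bears the larger share of a per-unit tax.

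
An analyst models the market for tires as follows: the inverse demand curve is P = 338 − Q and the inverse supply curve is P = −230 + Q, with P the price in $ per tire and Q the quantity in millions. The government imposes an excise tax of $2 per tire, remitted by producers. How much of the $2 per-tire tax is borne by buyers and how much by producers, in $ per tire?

Rewrite in direct form: Qd = 338 − P and Qs = P + 230.
Without the tax, 338 − P = P + 230 gives 2P = 108, so P* = $54 and Q* = 284.
With the tax collected from producers, supply shifts: Qs = (P − 2) + 230.
Solving gives Q = 283 with buyers paying $55 and producers receiving $53 (the $2 wedge).
Burden on buyers: $1; on producers: $1. (They sum to $2.)
The less price-elastic side of the market bears the larger share of a per-unit tax.

Buyers bear $1 per tire; producers bear $1 per tire.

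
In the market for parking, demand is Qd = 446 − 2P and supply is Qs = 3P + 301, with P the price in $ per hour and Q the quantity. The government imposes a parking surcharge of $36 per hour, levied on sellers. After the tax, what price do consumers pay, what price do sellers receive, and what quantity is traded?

Consumers pay $50.6; sellers receive $14.6; quantity = 344.8.

Before the tax: set 446 − 2P = 3P + 301 → P* = $29, Q* = 388.
With the tax collected from sellers, supply shifts: Qs = 3(P − 36) + 301.
Solving gives Q = 344.8 with consumers paying $50.6 and sellers receiving $14.6 (the $36 wedge).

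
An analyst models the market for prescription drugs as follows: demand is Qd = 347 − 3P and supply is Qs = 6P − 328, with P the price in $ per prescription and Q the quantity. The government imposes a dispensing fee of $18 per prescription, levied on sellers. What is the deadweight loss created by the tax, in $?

Deadweight loss = $324.

Before the tax: set 347 − 3P = 6P − 328 → P* = $75, Q* = 122.
With the tax collected from sellers, supply shifts: Qs = 6(P − 18) − 328.
New equilibrium: buyers pay $87, sellers receive $69, Q = 86. (Wedge: Pb − Ps = 18.)
Quantity falls by |ΔQ| = |122 − 86| = 36.
DWL = ½ · t · |ΔQ| = ½ · 18 · 36 = $324.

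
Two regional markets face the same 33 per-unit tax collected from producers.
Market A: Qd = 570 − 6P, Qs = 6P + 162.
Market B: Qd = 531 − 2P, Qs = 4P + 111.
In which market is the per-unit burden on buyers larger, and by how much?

Market B, by 5.5.

Market A: pre-tax P* = 34, Q* = 366; post-tax Q = 267; per-unit burden on buyers = 16.5.
Market B: pre-tax P* = 70, Q* = 391; post-tax Q = 347; per-unit burden on buyers = 22.
Difference: 16.5 vs 22 → market B is larger by 5.5.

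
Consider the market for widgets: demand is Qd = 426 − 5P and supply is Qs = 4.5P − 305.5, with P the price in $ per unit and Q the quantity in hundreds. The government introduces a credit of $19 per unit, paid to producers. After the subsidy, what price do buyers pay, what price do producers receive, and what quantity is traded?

Buyers pay $68; producers receive $87; quantity = 86.

Before the subsidy: set 426 − 5P = 4.5P − 305.5 → P* = $77, Q* = 41.
With a per-unit subsidy paid to producers, each receives P + 19 per unit sold, so supply becomes Qs = 4.5(P + 19) − 305.5.
Solving gives Q = 86 with buyers paying $68 and producers receiving $87 (the $19 wedge).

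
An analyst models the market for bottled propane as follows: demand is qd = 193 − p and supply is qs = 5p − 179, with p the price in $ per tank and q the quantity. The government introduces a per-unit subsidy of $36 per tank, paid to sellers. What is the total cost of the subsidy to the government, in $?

Government outlay = $5796.

Before the subsidy: set 193 − p = 5p − 179 → p* = $62, q* = 131.
With a per-unit subsidy paid to sellers, each receives p + 36 per unit sold, so supply becomes qs = 5(p + 36) − 179.
Solving gives q = 161 with consumers paying $32 and sellers receiving $68 (the $36 wedge).
Outlay = t · Q = 36 · 161 = $5796.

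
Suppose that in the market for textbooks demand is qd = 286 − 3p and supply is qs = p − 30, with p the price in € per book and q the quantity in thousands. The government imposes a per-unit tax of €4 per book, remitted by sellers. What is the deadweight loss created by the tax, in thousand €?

Before the tax: set 286 − 3p = p − 30 → p* = €79, q* = 49.
With the tax collected from sellers, supply shifts: qs = (p − 4) − 30.
Solving gives q = 46 with buyers paying €80 and sellers receiving €76 (the €4 wedge).
Quantity falls by |ΔQ| = |49 − 46| = 3.
DWL = ½ · t · |ΔQ| = ½ · 4 · 3 = €6.

Deadweight loss = €6 thousand.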